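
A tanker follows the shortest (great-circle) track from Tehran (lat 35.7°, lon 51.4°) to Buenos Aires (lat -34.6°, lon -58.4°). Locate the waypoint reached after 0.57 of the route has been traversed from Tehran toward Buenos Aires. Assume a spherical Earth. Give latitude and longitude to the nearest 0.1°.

≈ lat -4.7°, lon -10.6°

The haversine formula gives a central angle δ ≈ 2.163 rad (123.9°) between the endpoints.
Interpolate at f = 0.57 with slerp weights a = sin((1−f)δ)/sin δ ≈ 0.966, b = sin(fδ)/sin δ ≈ 1.137.
p = a·p₁ + b·p₂ ≈ (0.980, -0.184, -0.082); φ = arcsin(p_z) ≈ -4.70°, λ = atan2(p_y, p_x) ≈ -10.64°.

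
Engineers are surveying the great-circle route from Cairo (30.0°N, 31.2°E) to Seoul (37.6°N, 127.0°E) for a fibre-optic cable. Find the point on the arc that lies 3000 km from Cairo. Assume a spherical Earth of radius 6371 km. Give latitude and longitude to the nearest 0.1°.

≈ (42.5°N, 61.1°E)

Convert each endpoint to a unit vector on the sphere (x = cos φ cos λ, y = cos φ sin λ, z = sin φ).
The central angle between the endpoints is δ = arccos(p₁·p₂) ≈ 1.333 rad (76.4°). The total great-circle distance is δ·R ≈ 1.333 × 6371 ≈ 8491 km, so the target fraction is f = 3000/8491 ≈ 0.353.
Interpolate at f ≈ 0.353 with slerp weights a = sin((1−f)δ)/sin δ ≈ 0.781, b = sin(fδ)/sin δ ≈ 0.467.
p = a·p₁ + b·p₂ ≈ (0.356, 0.646, 0.675); φ = arcsin(p_z) ≈ 42.48°, λ = atan2(p_y, p_x) ≈ 61.13°.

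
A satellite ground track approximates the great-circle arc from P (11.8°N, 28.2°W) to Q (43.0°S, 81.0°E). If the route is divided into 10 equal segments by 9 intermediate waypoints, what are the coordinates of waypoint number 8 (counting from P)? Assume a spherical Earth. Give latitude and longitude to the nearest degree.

Convert each endpoint to a unit vector on the sphere (x = cos φ cos λ, y = cos φ sin λ, z = sin φ).
The central angle between the endpoints is δ = arccos(p₁·p₂) ≈ 1.955 rad (112.0°).
Interpolate at f = 8/10 with slerp weights a = sin((1−f)δ)/sin δ ≈ 0.411, b = sin(fδ)/sin δ ≈ 1.079.
p = a·p₁ + b·p₂ ≈ (0.478, 0.589, -0.652); φ = arcsin(p_z) ≈ -40.66°, λ = atan2(p_y, p_x) ≈ 50.93°.

≈ (41°S, 51°E)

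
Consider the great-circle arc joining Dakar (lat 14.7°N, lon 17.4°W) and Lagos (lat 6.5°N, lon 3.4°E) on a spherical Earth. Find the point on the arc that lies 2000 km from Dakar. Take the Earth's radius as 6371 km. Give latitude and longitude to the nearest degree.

From cos δ = sin φ₁ sin φ₂ + cos φ₁ cos φ₂ cos Δλ, the central angle is δ ≈ 0.384 rad (22.0°). The total great-circle distance is δ·R ≈ 0.384 × 6371 ≈ 2447 km, so the target fraction is f = 2000/2447 ≈ 0.817.
Interpolate at f ≈ 0.817 with slerp weights a = sin((1−f)δ)/sin δ ≈ 0.187, b = sin(fδ)/sin δ ≈ 0.824.
p = a·p₁ + b·p₂ ≈ (0.990, -0.006, 0.141); φ = arcsin(p_z) ≈ 8.09°, λ = atan2(p_y, p_x) ≈ -0.32°.

≈ lat 8°N, lon 0°E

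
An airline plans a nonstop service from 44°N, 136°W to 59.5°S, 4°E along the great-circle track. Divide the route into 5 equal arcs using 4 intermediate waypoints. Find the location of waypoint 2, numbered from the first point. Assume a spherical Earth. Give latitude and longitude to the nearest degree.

≈ 7°S, 99°W

The haversine formula gives a central angle δ ≈ 2.643 rad (151.4°) between the endpoints.
Interpolate at f = 2/5 with slerp weights a = sin((1−f)δ)/sin δ ≈ 2.091, b = sin(fδ)/sin δ ≈ 1.821.
p = a·p₁ + b·p₂ ≈ (-0.160, -0.980, -0.117); φ = arcsin(p_z) ≈ -6.71°, λ = atan2(p_y, p_x) ≈ -99.26°.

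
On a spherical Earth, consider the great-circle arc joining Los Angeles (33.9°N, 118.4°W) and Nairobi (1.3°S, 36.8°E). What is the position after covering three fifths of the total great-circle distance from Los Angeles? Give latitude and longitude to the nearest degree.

≈ (43°N, 1°W)

The haversine formula gives a central angle δ ≈ 2.443 rad (140.0°) between the endpoints.
Interpolate at f = 3/5 with slerp weights a = sin((1−f)δ)/sin δ ≈ 1.289, b = sin(fδ)/sin δ ≈ 1.547.
p = a·p₁ + b·p₂ ≈ (0.729, -0.015, 0.684); φ = arcsin(p_z) ≈ 43.16°, λ = atan2(p_y, p_x) ≈ -1.18°.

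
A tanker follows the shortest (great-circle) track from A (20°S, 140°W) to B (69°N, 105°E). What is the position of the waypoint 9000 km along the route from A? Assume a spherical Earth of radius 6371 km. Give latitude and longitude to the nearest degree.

The haversine formula gives a central angle δ ≈ 2.051 rad (117.5°) between the endpoints. The total great-circle distance is δ·R ≈ 2.051 × 6371 ≈ 13064 km, so the target fraction is f = 9000/13064 ≈ 0.689.
Interpolate at f ≈ 0.689 with slerp weights a = sin((1−f)δ)/sin δ ≈ 0.671, b = sin(fδ)/sin δ ≈ 1.113.
p = a·p₁ + b·p₂ ≈ (-0.587, -0.020, 0.810); φ = arcsin(p_z) ≈ 54.06°, λ = atan2(p_y, p_x) ≈ -178.03°.

≈ (54°N, 178°W)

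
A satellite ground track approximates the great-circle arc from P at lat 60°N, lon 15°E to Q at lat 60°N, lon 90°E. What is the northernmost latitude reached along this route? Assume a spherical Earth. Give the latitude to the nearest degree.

The great circle lies in the plane with unit normal n̂ = (p₁ × p₂)/|p₁ × p₂|.
Here n̂_z ≈ +0.416; the vertex latitude is φ_max = arccos|n̂_z| ≈ 65.4°.
Check via Clairaut: cos φ_max = |cos φ₁| · sin C = cos(60.0°)·sin(56.4°) ≈ 0.416, again giving ≈ 65.4°.

≈ 65°N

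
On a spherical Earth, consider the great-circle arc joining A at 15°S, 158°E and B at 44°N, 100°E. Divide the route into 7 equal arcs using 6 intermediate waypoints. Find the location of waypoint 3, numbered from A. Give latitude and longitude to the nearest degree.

Convert each endpoint to a unit vector on the sphere (x = cos φ cos λ, y = cos φ sin λ, z = sin φ).
The central angle between the endpoints is δ = arccos(p₁·p₂) ≈ 1.381 rad (79.1°).
Interpolate at f = 3/7 with slerp weights a = sin((1−f)δ)/sin δ ≈ 0.723, b = sin(fδ)/sin δ ≈ 0.568.
p = a·p₁ + b·p₂ ≈ (-0.718, 0.664, 0.208); φ = arcsin(p_z) ≈ 11.98°, λ = atan2(p_y, p_x) ≈ 137.25°.

≈ 12°N, 137°E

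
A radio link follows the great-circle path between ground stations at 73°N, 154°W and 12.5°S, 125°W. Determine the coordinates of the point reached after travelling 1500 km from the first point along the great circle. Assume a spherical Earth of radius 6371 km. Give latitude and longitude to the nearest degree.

Convert each endpoint to a unit vector on the sphere (x = cos φ cos λ, y = cos φ sin λ, z = sin φ).
The central angle between the endpoints is δ = arccos(p₁·p₂) ≈ 1.528 rad (87.6°). The total great-circle distance is δ·R ≈ 1.528 × 6371 ≈ 9736 km, so the target fraction is f = 1500/9736 ≈ 0.154.
Interpolate at f ≈ 0.154 with slerp weights a = sin((1−f)δ)/sin δ ≈ 0.962, b = sin(fδ)/sin δ ≈ 0.233.
p = a·p₁ + b·p₂ ≈ (-0.384, -0.310, 0.870); φ = arcsin(p_z) ≈ 60.44°, λ = atan2(p_y, p_x) ≈ -141.05°.

≈ 60°N, 141°W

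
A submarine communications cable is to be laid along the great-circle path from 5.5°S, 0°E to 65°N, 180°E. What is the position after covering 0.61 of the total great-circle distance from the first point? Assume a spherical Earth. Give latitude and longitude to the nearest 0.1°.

Write both endpoints as unit vectors p₁, p₂ with components (cos φ cos λ, cos φ sin λ, sin φ).
The central angle between the endpoints is δ = arccos(p₁·p₂) ≈ 2.103 rad (120.5°).
Interpolate at f = 0.61 with slerp weights a = sin((1−f)δ)/sin δ ≈ 0.849, b = sin(fδ)/sin δ ≈ 1.113.
p = a·p₁ + b·p₂ ≈ (0.375, -0.000, 0.927); φ = arcsin(p_z) ≈ 68.01°, λ = atan2(p_y, p_x) ≈ -0.00°.

≈ 68.0°N, 0.0°E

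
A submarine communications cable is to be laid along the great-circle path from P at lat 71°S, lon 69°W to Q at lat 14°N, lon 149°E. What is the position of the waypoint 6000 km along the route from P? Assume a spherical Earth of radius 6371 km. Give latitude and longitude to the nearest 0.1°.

≈ lat 48.5°S, lon 167.1°E

Convert each endpoint to a unit vector on the sphere (x = cos φ cos λ, y = cos φ sin λ, z = sin φ).
The central angle between the endpoints is δ = arccos(p₁·p₂) ≈ 2.069 rad (118.5°). The total great-circle distance is δ·R ≈ 2.069 × 6371 ≈ 13180 km, so the target fraction is f = 6000/13180 ≈ 0.455.
Interpolate at f ≈ 0.455 with slerp weights a = sin((1−f)δ)/sin δ ≈ 1.028, b = sin(fδ)/sin δ ≈ 0.920.
p = a·p₁ + b·p₂ ≈ (-0.646, 0.147, -0.749); φ = arcsin(p_z) ≈ -48.53°, λ = atan2(p_y, p_x) ≈ 167.13°.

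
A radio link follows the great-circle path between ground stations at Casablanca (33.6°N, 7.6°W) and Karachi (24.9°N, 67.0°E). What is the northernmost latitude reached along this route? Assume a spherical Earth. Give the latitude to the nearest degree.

≈ 36°N

The great circle lies in the plane with unit normal n̂ = (p₁ × p₂)/|p₁ × p₂|.
Here n̂_z ≈ +0.808; the vertex latitude is φ_max = arccos|n̂_z| ≈ 36.1°.
Check via Clairaut: cos φ_max = |cos φ₁| · sin C = cos(33.6°)·sin(76.0°) ≈ 0.808, again giving ≈ 36.1°.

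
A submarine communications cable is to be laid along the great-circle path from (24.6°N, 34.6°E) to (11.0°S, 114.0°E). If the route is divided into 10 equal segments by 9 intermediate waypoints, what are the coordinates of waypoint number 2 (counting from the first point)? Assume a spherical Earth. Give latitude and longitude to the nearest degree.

≈ (19°N, 52°E)

Convert each endpoint to a unit vector on the sphere (x = cos φ cos λ, y = cos φ sin λ, z = sin φ).
The central angle between the endpoints is δ = arccos(p₁·p₂) ≈ 1.486 rad (85.1°).
Interpolate at f = 2/10 with slerp weights a = sin((1−f)δ)/sin δ ≈ 0.931, b = sin(fδ)/sin δ ≈ 0.294.
p = a·p₁ + b·p₂ ≈ (0.580, 0.744, 0.332); φ = arcsin(p_z) ≈ 19.37°, λ = atan2(p_y, p_x) ≈ 52.09°.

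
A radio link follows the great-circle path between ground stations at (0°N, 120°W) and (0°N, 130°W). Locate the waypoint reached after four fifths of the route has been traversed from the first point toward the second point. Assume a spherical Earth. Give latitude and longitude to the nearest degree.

≈ (0°N, 128°W)

Convert each endpoint to a unit vector on the sphere (x = cos φ cos λ, y = cos φ sin λ, z = sin φ).
The central angle between the endpoints is δ = arccos(p₁·p₂) ≈ 0.175 rad (10.0°).
Interpolate at f = 4/5 with slerp weights a = sin((1−f)δ)/sin δ ≈ 0.201, b = sin(fδ)/sin δ ≈ 0.801.
p = a·p₁ + b·p₂ ≈ (-0.616, -0.788, 0.000); φ = arcsin(p_z) ≈ 0.00°, λ = atan2(p_y, p_x) ≈ -128.00°.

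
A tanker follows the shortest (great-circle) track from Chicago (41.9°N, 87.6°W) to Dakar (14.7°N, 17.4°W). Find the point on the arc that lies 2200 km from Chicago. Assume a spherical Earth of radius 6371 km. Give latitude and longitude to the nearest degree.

The haversine formula gives a central angle δ ≈ 1.145 rad (65.6°) between the endpoints. The total great-circle distance is δ·R ≈ 1.145 × 6371 ≈ 7293 km, so the target fraction is f = 2200/7293 ≈ 0.302.
Interpolate at f ≈ 0.302 with slerp weights a = sin((1−f)δ)/sin δ ≈ 0.787, b = sin(fδ)/sin δ ≈ 0.372.
p = a·p₁ + b·p₂ ≈ (0.368, -0.693, 0.620); φ = arcsin(p_z) ≈ 38.33°, λ = atan2(p_y, p_x) ≈ -62.05°.

≈ 38°N, 62°W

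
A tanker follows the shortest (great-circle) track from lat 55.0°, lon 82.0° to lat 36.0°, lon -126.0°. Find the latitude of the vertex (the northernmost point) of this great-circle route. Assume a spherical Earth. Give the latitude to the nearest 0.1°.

≈ 77.4°

The great circle lies in the plane with unit normal n̂ = (p₁ × p₂)/|p₁ × p₂|.
Here n̂_z ≈ +0.218; the vertex latitude is φ_max = arccos|n̂_z| ≈ 77.4°.
Check via Clairaut: cos φ_max = |cos φ₁| · sin C = cos(55.0°)·sin(22.4°) ≈ 0.218, again giving ≈ 77.4°.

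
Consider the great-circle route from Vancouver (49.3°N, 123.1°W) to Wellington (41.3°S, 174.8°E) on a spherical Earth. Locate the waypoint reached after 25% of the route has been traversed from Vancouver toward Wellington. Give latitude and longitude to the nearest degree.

≈ 28°N, 143°W

Convert each endpoint to a unit vector on the sphere (x = cos φ cos λ, y = cos φ sin λ, z = sin φ).
The central angle between the endpoints is δ = arccos(p₁·p₂) ≈ 1.845 rad (105.7°).
Interpolate at f = 0.25 with slerp weights a = sin((1−f)δ)/sin δ ≈ 1.021, b = sin(fδ)/sin δ ≈ 0.462.
p = a·p₁ + b·p₂ ≈ (-0.710, -0.526, 0.469); φ = arcsin(p_z) ≈ 27.95°, λ = atan2(p_y, p_x) ≈ -143.44°.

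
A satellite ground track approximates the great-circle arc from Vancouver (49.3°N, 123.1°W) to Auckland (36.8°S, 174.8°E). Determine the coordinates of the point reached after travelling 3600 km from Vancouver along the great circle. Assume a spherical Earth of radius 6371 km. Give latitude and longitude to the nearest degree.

≈ 24°N, 148°W

Convert each endpoint to a unit vector on the sphere (x = cos φ cos λ, y = cos φ sin λ, z = sin φ).
The central angle between the endpoints is δ = arccos(p₁·p₂) ≈ 1.782 rad (102.1°). The total great-circle distance is δ·R ≈ 1.782 × 6371 ≈ 11354 km, so the target fraction is f = 3600/11354 ≈ 0.317.
Interpolate at f ≈ 0.317 with slerp weights a = sin((1−f)δ)/sin δ ≈ 0.959, b = sin(fδ)/sin δ ≈ 0.548.
p = a·p₁ + b·p₂ ≈ (-0.778, -0.484, 0.399); φ = arcsin(p_z) ≈ 23.54°, λ = atan2(p_y, p_x) ≈ -148.11°.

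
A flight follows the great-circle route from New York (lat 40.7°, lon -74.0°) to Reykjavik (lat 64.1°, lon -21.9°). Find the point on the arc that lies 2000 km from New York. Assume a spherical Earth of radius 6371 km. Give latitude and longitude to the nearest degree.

≈ lat 54°, lon -57°

From cos δ = sin φ₁ sin φ₂ + cos φ₁ cos φ₂ cos Δλ, the central angle is δ ≈ 0.660 rad (37.8°). The total great-circle distance is δ·R ≈ 0.660 × 6371 ≈ 4205 km, so the target fraction is f = 2000/4205 ≈ 0.476.
Interpolate at f ≈ 0.476 with slerp weights a = sin((1−f)δ)/sin δ ≈ 0.553, b = sin(fδ)/sin δ ≈ 0.504.
p = a·p₁ + b·p₂ ≈ (0.320, -0.485, 0.814); φ = arcsin(p_z) ≈ 54.47°, λ = atan2(p_y, p_x) ≈ -56.62°.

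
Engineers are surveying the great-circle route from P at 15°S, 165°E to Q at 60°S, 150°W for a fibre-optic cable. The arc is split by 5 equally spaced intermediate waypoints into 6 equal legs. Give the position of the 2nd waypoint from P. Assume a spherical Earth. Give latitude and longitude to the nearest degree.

Write both endpoints as unit vectors p₁, p₂ with components (cos φ cos λ, cos φ sin λ, sin φ).
The central angle between the endpoints is δ = arccos(p₁·p₂) ≈ 0.970 rad (55.6°).
Interpolate at f = 2/6 with slerp weights a = sin((1−f)δ)/sin δ ≈ 0.730, b = sin(fδ)/sin δ ≈ 0.385.
p = a·p₁ + b·p₂ ≈ (-0.848, 0.086, -0.523); φ = arcsin(p_z) ≈ -31.50°, λ = atan2(p_y, p_x) ≈ 174.19°.

≈ 32°S, 174°E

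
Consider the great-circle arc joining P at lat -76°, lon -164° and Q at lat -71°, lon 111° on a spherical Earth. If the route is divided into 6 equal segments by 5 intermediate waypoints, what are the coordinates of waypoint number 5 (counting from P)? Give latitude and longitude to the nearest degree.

≈ lat -74°, lon 119°

From cos δ = sin φ₁ sin φ₂ + cos φ₁ cos φ₂ cos Δλ, the central angle is δ ≈ 0.392 rad (22.4°).
Interpolate at f = 5/6 with slerp weights a = sin((1−f)δ)/sin δ ≈ 0.171, b = sin(fδ)/sin δ ≈ 0.840.
p = a·p₁ + b·p₂ ≈ (-0.138, 0.244, -0.960); φ = arcsin(p_z) ≈ -73.73°, λ = atan2(p_y, p_x) ≈ 119.45°.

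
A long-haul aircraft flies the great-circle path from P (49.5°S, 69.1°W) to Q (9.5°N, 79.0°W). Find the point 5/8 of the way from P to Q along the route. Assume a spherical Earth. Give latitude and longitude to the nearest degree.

Write both endpoints as unit vectors p₁, p₂ with components (cos φ cos λ, cos φ sin λ, sin φ).
The central angle between the endpoints is δ = arccos(p₁·p₂) ≈ 1.041 rad (59.6°).
Interpolate at f = 5/8 with slerp weights a = sin((1−f)δ)/sin δ ≈ 0.441, b = sin(fδ)/sin δ ≈ 0.702.
p = a·p₁ + b·p₂ ≈ (0.234, -0.947, -0.219); φ = arcsin(p_z) ≈ -12.68°, λ = atan2(p_y, p_x) ≈ -76.11°.

≈ (13°S, 76°W)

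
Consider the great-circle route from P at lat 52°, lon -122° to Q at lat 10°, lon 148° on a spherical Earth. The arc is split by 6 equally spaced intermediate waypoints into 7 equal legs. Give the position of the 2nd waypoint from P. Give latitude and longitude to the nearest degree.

≈ lat 49°, lon -159°

Convert each endpoint to a unit vector on the sphere (x = cos φ cos λ, y = cos φ sin λ, z = sin φ).
The central angle between the endpoints is δ = arccos(p₁·p₂) ≈ 1.434 rad (82.1°).
Interpolate at f = 2/7 with slerp weights a = sin((1−f)δ)/sin δ ≈ 0.862, b = sin(fδ)/sin δ ≈ 0.402.
p = a·p₁ + b·p₂ ≈ (-0.617, -0.240, 0.749); φ = arcsin(p_z) ≈ 48.53°, λ = atan2(p_y, p_x) ≈ -158.71°.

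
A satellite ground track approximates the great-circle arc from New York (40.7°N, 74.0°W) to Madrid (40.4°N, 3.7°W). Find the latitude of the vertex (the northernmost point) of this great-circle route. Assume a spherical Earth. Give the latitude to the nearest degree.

≈ 46°N

The great circle lies in the plane with unit normal n̂ = (p₁ × p₂)/|p₁ × p₂|.
Here n̂_z ≈ +0.691; the vertex latitude is φ_max = arccos|n̂_z| ≈ 46.3°.
Check via Clairaut: cos φ_max = |cos φ₁| · sin C = cos(40.7°)·sin(65.7°) ≈ 0.691, again giving ≈ 46.3°.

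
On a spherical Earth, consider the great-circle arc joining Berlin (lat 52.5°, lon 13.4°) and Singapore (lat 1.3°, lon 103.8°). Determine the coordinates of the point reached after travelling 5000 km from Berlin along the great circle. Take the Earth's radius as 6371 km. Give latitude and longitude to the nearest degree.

≈ lat 35°, lon 73°

From cos δ = sin φ₁ sin φ₂ + cos φ₁ cos φ₂ cos Δλ, the central angle is δ ≈ 1.557 rad (89.2°). The total great-circle distance is δ·R ≈ 1.557 × 6371 ≈ 9920 km, so the target fraction is f = 5000/9920 ≈ 0.504.
Interpolate at f ≈ 0.504 with slerp weights a = sin((1−f)δ)/sin δ ≈ 0.698, b = sin(fδ)/sin δ ≈ 0.707.
p = a·p₁ + b·p₂ ≈ (0.245, 0.785, 0.570); φ = arcsin(p_z) ≈ 34.73°, λ = atan2(p_y, p_x) ≈ 72.68°.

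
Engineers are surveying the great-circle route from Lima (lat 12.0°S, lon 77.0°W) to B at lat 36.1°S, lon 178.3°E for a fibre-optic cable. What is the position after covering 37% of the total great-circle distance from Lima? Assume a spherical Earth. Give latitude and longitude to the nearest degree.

Convert each endpoint to a unit vector on the sphere (x = cos φ cos λ, y = cos φ sin λ, z = sin φ).
The central angle between the endpoints is δ = arccos(p₁·p₂) ≈ 1.649 rad (94.5°).
Interpolate at f = 0.37 with slerp weights a = sin((1−f)δ)/sin δ ≈ 0.864, b = sin(fδ)/sin δ ≈ 0.575.
p = a·p₁ + b·p₂ ≈ (-0.274, -0.810, -0.518); φ = arcsin(p_z) ≈ -31.22°, λ = atan2(p_y, p_x) ≈ -108.68°.

≈ lat 31°S, lon 109°W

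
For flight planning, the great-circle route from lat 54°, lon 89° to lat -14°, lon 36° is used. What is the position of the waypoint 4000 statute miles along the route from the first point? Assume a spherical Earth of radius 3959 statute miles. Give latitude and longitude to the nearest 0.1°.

≈ lat 6.9°, lon 47.0°

Write both endpoints as unit vectors p₁, p₂ with components (cos φ cos λ, cos φ sin λ, sin φ).
The central angle between the endpoints is δ = arccos(p₁·p₂) ≈ 1.423 rad (81.5°). The total great-circle distance is δ·R ≈ 1.423 × 3959 ≈ 5633 mi, so the target fraction is f = 4000/5633 ≈ 0.710.
Interpolate at f ≈ 0.710 with slerp weights a = sin((1−f)δ)/sin δ ≈ 0.405, b = sin(fδ)/sin δ ≈ 0.856.
p = a·p₁ + b·p₂ ≈ (0.676, 0.727, 0.121); φ = arcsin(p_z) ≈ 6.93°, λ = atan2(p_y, p_x) ≈ 47.05°.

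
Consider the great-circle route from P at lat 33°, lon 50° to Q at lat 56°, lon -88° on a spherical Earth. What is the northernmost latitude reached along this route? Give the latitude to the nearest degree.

≈ 72°

The great circle lies in the plane with unit normal n̂ = (p₁ × p₂)/|p₁ × p₂|.
Here n̂_z ≈ -0.315; the vertex latitude is φ_max = arccos|n̂_z| ≈ 71.6°.
Check via Clairaut: cos φ_max = |cos φ₁| · sin C = cos(33.0°)·sin(22.1°) ≈ 0.315, again giving ≈ 71.6°.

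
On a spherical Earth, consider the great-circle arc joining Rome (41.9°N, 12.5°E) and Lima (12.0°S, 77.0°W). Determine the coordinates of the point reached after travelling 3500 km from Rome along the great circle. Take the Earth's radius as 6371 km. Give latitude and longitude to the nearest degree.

≈ 30°N, 24°W

Write both endpoints as unit vectors p₁, p₂ with components (cos φ cos λ, cos φ sin λ, sin φ).
The central angle between the endpoints is δ = arccos(p₁·p₂) ≈ 1.704 rad (97.6°). The total great-circle distance is δ·R ≈ 1.704 × 6371 ≈ 10854 km, so the target fraction is f = 3500/10854 ≈ 0.322.
Interpolate at f ≈ 0.322 with slerp weights a = sin((1−f)δ)/sin δ ≈ 0.923, b = sin(fδ)/sin δ ≈ 0.527.
p = a·p₁ + b·p₂ ≈ (0.786, -0.353, 0.507); φ = arcsin(p_z) ≈ 30.44°, λ = atan2(p_y, p_x) ≈ -24.20°.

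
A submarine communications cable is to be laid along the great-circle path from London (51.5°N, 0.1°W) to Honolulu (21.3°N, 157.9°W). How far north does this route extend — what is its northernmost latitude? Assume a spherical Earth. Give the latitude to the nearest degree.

The great circle lies in the plane with unit normal n̂ = (p₁ × p₂)/|p₁ × p₂|.
Here n̂_z ≈ -0.226; the vertex latitude is φ_max = arccos|n̂_z| ≈ 76.9°.
Check via Clairaut: cos φ_max = |cos φ₁| · sin C = cos(51.5°)·sin(21.3°) ≈ 0.226, again giving ≈ 76.9°.

≈ 77°N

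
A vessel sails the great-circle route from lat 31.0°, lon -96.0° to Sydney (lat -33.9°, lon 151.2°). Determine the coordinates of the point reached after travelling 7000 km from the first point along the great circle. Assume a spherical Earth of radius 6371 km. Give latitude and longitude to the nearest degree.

From cos δ = sin φ₁ sin φ₂ + cos φ₁ cos φ₂ cos Δλ, the central angle is δ ≈ 2.169 rad (124.3°). The total great-circle distance is δ·R ≈ 2.169 × 6371 ≈ 13817 km, so the target fraction is f = 7000/13817 ≈ 0.507.
Interpolate at f ≈ 0.507 with slerp weights a = sin((1−f)δ)/sin δ ≈ 1.061, b = sin(fδ)/sin δ ≈ 1.078.
p = a·p₁ + b·p₂ ≈ (-0.879, -0.474, -0.054); φ = arcsin(p_z) ≈ -3.12°, λ = atan2(p_y, p_x) ≈ -151.67°.

≈ lat -3°, lon -152°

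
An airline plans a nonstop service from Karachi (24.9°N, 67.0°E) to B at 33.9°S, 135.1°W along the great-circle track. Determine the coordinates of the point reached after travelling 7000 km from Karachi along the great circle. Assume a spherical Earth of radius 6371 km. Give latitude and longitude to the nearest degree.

≈ 12°S, 119°E

From cos δ = sin φ₁ sin φ₂ + cos φ₁ cos φ₂ cos Δλ, the central angle is δ ≈ 2.772 rad (158.8°). The total great-circle distance is δ·R ≈ 2.772 × 6371 ≈ 17659 km, so the target fraction is f = 7000/17659 ≈ 0.396.
Interpolate at f ≈ 0.396 with slerp weights a = sin((1−f)δ)/sin δ ≈ 2.752, b = sin(fδ)/sin δ ≈ 2.464.
p = a·p₁ + b·p₂ ≈ (-0.473, 0.854, -0.216); φ = arcsin(p_z) ≈ -12.45°, λ = atan2(p_y, p_x) ≈ 118.99°.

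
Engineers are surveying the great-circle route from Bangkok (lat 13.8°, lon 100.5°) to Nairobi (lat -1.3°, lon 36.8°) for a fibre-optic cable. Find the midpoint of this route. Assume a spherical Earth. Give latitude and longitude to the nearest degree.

≈ lat 7°, lon 68°

Write both endpoints as unit vectors p₁, p₂ with components (cos φ cos λ, cos φ sin λ, sin φ).
The central angle between the endpoints is δ = arccos(p₁·p₂) ≈ 1.132 rad (64.9°).
Interpolate at f = 1/2 with slerp weights a = sin((1−f)δ)/sin δ ≈ 0.592, b = sin(fδ)/sin δ ≈ 0.592.
p = a·p₁ + b·p₂ ≈ (0.369, 0.920, 0.128); φ = arcsin(p_z) ≈ 7.35°, λ = atan2(p_y, p_x) ≈ 68.13°.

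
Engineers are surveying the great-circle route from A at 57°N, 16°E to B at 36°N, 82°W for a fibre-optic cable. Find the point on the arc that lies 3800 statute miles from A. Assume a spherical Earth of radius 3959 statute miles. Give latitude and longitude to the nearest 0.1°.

≈ 43.3°N, 74.3°W

Write both endpoints as unit vectors p₁, p₂ with components (cos φ cos λ, cos φ sin λ, sin φ).
The central angle between the endpoints is δ = arccos(p₁·p₂) ≈ 1.124 rad (64.4°). The total great-circle distance is δ·R ≈ 1.124 × 3959 ≈ 4452 mi, so the target fraction is f = 3800/4452 ≈ 0.854.
Interpolate at f ≈ 0.854 with slerp weights a = sin((1−f)δ)/sin δ ≈ 0.182, b = sin(fδ)/sin δ ≈ 0.908.
p = a·p₁ + b·p₂ ≈ (0.197, -0.700, 0.686); φ = arcsin(p_z) ≈ 43.32°, λ = atan2(p_y, p_x) ≈ -74.26°.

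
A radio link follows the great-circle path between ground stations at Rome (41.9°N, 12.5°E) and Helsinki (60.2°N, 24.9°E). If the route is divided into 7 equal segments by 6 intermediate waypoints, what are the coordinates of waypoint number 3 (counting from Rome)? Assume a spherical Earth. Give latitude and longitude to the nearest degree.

≈ 50°N, 17°E

Write both endpoints as unit vectors p₁, p₂ with components (cos φ cos λ, cos φ sin λ, sin φ).
The central angle between the endpoints is δ = arccos(p₁·p₂) ≈ 0.346 rad (19.8°).
Interpolate at f = 3/7 with slerp weights a = sin((1−f)δ)/sin δ ≈ 0.579, b = sin(fδ)/sin δ ≈ 0.436.
p = a·p₁ + b·p₂ ≈ (0.617, 0.184, 0.765); φ = arcsin(p_z) ≈ 49.89°, λ = atan2(p_y, p_x) ≈ 16.64°.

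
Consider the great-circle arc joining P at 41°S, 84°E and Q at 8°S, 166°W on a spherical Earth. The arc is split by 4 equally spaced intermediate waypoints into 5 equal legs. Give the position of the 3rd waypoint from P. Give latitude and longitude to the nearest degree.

≈ 33°S, 161°E

From cos δ = sin φ₁ sin φ₂ + cos φ₁ cos φ₂ cos Δλ, the central angle is δ ≈ 1.736 rad (99.5°).
Interpolate at f = 3/5 with slerp weights a = sin((1−f)δ)/sin δ ≈ 0.649, b = sin(fδ)/sin δ ≈ 0.875.
p = a·p₁ + b·p₂ ≈ (-0.790, 0.277, -0.547); φ = arcsin(p_z) ≈ -33.19°, λ = atan2(p_y, p_x) ≈ 160.65°.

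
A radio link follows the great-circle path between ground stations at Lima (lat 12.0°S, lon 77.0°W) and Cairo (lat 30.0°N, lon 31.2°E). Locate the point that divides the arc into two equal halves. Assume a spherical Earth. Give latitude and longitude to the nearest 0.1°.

≈ lat 15.1°N, lon 27.7°W

Write both endpoints as unit vectors p₁, p₂ with components (cos φ cos λ, cos φ sin λ, sin φ).
The central angle between the endpoints is δ = arccos(p₁·p₂) ≈ 1.948 rad (111.6°).
Interpolate at f = 1/2 with slerp weights a = sin((1−f)δ)/sin δ ≈ 0.890, b = sin(fδ)/sin δ ≈ 0.890.
p = a·p₁ + b·p₂ ≈ (0.855, -0.449, 0.260); φ = arcsin(p_z) ≈ 15.06°, λ = atan2(p_y, p_x) ≈ -27.70°.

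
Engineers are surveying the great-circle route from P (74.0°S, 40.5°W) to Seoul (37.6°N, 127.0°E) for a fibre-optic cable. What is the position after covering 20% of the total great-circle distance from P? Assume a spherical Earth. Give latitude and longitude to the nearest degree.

≈ (76°S, 105°E)

Convert each endpoint to a unit vector on the sphere (x = cos φ cos λ, y = cos φ sin λ, z = sin φ).
The central angle between the endpoints is δ = arccos(p₁·p₂) ≈ 2.498 rad (143.1°).
Interpolate at f = 0.20 with slerp weights a = sin((1−f)δ)/sin δ ≈ 1.516, b = sin(fδ)/sin δ ≈ 0.798.
p = a·p₁ + b·p₂ ≈ (-0.063, 0.233, -0.970); φ = arcsin(p_z) ≈ -76.01°, λ = atan2(p_y, p_x) ≈ 105.03°.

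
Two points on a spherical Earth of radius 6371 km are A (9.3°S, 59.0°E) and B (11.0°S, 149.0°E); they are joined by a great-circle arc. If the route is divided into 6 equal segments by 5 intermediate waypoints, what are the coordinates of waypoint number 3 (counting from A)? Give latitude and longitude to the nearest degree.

≈ (14°S, 104°E)

The haversine formula gives a central angle δ ≈ 1.540 rad (88.2°) between the endpoints.
Interpolate at f = 3/6 with slerp weights a = sin((1−f)δ)/sin δ ≈ 0.696, b = sin(fδ)/sin δ ≈ 0.696.
p = a·p₁ + b·p₂ ≈ (-0.232, 0.941, -0.245); φ = arcsin(p_z) ≈ -14.21°, λ = atan2(p_y, p_x) ≈ 103.85°.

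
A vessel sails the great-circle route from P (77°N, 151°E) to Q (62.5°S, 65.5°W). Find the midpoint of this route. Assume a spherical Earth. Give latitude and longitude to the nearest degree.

≈ (16°N, 91°W)

The haversine formula gives a central angle δ ≈ 2.817 rad (161.4°) between the endpoints.
Interpolate at f = 1/2 with slerp weights a = sin((1−f)δ)/sin δ ≈ 3.094, b = sin(fδ)/sin δ ≈ 3.094.
p = a·p₁ + b·p₂ ≈ (-0.016, -0.963, 0.270); φ = arcsin(p_z) ≈ 15.68°, λ = atan2(p_y, p_x) ≈ -90.97°.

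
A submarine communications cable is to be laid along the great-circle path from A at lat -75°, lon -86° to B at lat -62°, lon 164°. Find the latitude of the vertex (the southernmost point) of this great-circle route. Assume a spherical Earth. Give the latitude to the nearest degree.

≈ -79°

The great circle lies in the plane with unit normal n̂ = (p₁ × p₂)/|p₁ × p₂|.
Here n̂_z ≈ -0.195; the vertex latitude is φ_max = arccos|n̂_z| ≈ 78.7°.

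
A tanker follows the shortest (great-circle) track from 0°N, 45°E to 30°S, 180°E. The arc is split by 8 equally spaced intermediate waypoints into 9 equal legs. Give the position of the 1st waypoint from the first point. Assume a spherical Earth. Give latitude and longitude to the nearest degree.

From cos δ = sin φ₁ sin φ₂ + cos φ₁ cos φ₂ cos Δλ, the central angle is δ ≈ 2.230 rad (127.8°).
Interpolate at f = 1/9 with slerp weights a = sin((1−f)δ)/sin δ ≈ 1.159, b = sin(fδ)/sin δ ≈ 0.310.
p = a·p₁ + b·p₂ ≈ (0.551, 0.820, -0.155); φ = arcsin(p_z) ≈ -8.92°, λ = atan2(p_y, p_x) ≈ 56.09°.

≈ 9°S, 56°E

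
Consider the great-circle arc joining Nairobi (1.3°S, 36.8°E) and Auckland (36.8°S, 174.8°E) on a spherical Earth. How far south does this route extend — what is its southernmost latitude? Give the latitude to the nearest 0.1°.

The great circle lies in the plane with unit normal n̂ = (p₁ × p₂)/|p₁ × p₂|.
Here n̂_z ≈ +0.658; the vertex latitude is φ_max = arccos|n̂_z| ≈ 48.8°.
Check via Clairaut: cos φ_max = |cos φ₁| · sin C = cos(1.3°)·sin(138.8°) ≈ 0.658, again giving ≈ 48.8°.

≈ 48.8°S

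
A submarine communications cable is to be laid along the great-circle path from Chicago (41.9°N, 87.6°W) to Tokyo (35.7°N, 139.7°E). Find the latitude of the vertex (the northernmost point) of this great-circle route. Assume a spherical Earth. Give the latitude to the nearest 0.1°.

The great circle lies in the plane with unit normal n̂ = (p₁ × p₂)/|p₁ × p₂|.
Here n̂_z ≈ -0.444; the vertex latitude is φ_max = arccos|n̂_z| ≈ 63.6°.

≈ 63.6°N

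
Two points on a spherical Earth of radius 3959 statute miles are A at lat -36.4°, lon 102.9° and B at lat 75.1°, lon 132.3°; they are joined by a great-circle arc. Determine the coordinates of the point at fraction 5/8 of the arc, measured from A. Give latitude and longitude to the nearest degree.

≈ lat 34°, lon 112°

From cos δ = sin φ₁ sin φ₂ + cos φ₁ cos φ₂ cos Δλ, the central angle is δ ≈ 1.975 rad (113.2°).
Interpolate at f = 5/8 with slerp weights a = sin((1−f)δ)/sin δ ≈ 0.734, b = sin(fδ)/sin δ ≈ 1.027.
p = a·p₁ + b·p₂ ≈ (-0.310, 0.771, 0.557); φ = arcsin(p_z) ≈ 33.82°, λ = atan2(p_y, p_x) ≈ 111.87°.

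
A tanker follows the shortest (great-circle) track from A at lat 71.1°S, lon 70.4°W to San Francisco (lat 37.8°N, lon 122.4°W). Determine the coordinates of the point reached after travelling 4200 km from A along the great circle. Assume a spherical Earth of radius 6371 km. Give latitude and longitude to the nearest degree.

Write both endpoints as unit vectors p₁, p₂ with components (cos φ cos λ, cos φ sin λ, sin φ).
The central angle between the endpoints is δ = arccos(p₁·p₂) ≈ 2.007 rad (115.0°). The total great-circle distance is δ·R ≈ 2.007 × 6371 ≈ 12785 km, so the target fraction is f = 4200/12785 ≈ 0.329.
Interpolate at f ≈ 0.329 with slerp weights a = sin((1−f)δ)/sin δ ≈ 1.076, b = sin(fδ)/sin δ ≈ 0.676.
p = a·p₁ + b·p₂ ≈ (-0.169, -0.779, -0.604); φ = arcsin(p_z) ≈ -37.13°, λ = atan2(p_y, p_x) ≈ -102.25°.

≈ lat 37°S, lon 102°W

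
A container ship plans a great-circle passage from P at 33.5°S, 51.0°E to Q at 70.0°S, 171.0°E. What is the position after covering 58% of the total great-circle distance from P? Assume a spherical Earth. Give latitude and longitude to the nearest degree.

≈ 68°S, 84°E

Convert each endpoint to a unit vector on the sphere (x = cos φ cos λ, y = cos φ sin λ, z = sin φ).
The central angle between the endpoints is δ = arccos(p₁·p₂) ≈ 1.185 rad (67.9°).
Interpolate at f = 0.58 with slerp weights a = sin((1−f)δ)/sin δ ≈ 0.515, b = sin(fδ)/sin δ ≈ 0.685.
p = a·p₁ + b·p₂ ≈ (0.039, 0.371, -0.928); φ = arcsin(p_z) ≈ -68.12°, λ = atan2(p_y, p_x) ≈ 83.98°.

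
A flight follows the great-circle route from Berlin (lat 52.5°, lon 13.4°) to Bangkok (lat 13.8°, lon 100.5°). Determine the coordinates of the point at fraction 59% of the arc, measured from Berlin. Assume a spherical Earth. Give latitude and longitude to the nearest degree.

≈ lat 37°, lon 76°

Write both endpoints as unit vectors p₁, p₂ with components (cos φ cos λ, cos φ sin λ, sin φ).
The central angle between the endpoints is δ = arccos(p₁·p₂) ≈ 1.350 rad (77.3°).
Interpolate at f = 0.59 with slerp weights a = sin((1−f)δ)/sin δ ≈ 0.539, b = sin(fδ)/sin δ ≈ 0.733.
p = a·p₁ + b·p₂ ≈ (0.189, 0.776, 0.602); φ = arcsin(p_z) ≈ 37.02°, λ = atan2(p_y, p_x) ≈ 76.28°.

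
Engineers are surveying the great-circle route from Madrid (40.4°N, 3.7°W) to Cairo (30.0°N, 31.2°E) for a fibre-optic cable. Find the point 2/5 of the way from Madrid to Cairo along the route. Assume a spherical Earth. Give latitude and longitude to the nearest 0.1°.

≈ (37.5°N, 11.4°E)

Write both endpoints as unit vectors p₁, p₂ with components (cos φ cos λ, cos φ sin λ, sin φ).
The central angle between the endpoints is δ = arccos(p₁·p₂) ≈ 0.526 rad (30.1°).
Interpolate at f = 2/5 with slerp weights a = sin((1−f)δ)/sin δ ≈ 0.618, b = sin(fδ)/sin δ ≈ 0.416.
p = a·p₁ + b·p₂ ≈ (0.778, 0.156, 0.609); φ = arcsin(p_z) ≈ 37.49°, λ = atan2(p_y, p_x) ≈ 11.36°.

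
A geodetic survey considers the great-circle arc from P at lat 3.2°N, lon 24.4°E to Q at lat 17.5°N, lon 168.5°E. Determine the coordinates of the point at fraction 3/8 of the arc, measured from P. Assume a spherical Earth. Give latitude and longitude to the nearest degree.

≈ lat 27°N, lon 73°E

Write both endpoints as unit vectors p₁, p₂ with components (cos φ cos λ, cos φ sin λ, sin φ).
The central angle between the endpoints is δ = arccos(p₁·p₂) ≈ 2.426 rad (139.0°).
Interpolate at f = 3/8 with slerp weights a = sin((1−f)δ)/sin δ ≈ 1.522, b = sin(fδ)/sin δ ≈ 1.203.
p = a·p₁ + b·p₂ ≈ (0.259, 0.856, 0.447); φ = arcsin(p_z) ≈ 26.53°, λ = atan2(p_y, p_x) ≈ 73.14°.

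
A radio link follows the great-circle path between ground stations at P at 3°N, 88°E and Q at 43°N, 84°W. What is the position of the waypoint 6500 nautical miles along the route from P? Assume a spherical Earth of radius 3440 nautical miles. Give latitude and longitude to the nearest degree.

≈ 67°N, 72°W

From cos δ = sin φ₁ sin φ₂ + cos φ₁ cos φ₂ cos Δλ, the central angle is δ ≈ 2.329 rad (133.4°). The total great-circle distance is δ·R ≈ 2.329 × 3440 ≈ 8011 nmi, so the target fraction is f = 6500/8011 ≈ 0.811.
Interpolate at f ≈ 0.811 with slerp weights a = sin((1−f)δ)/sin δ ≈ 0.586, b = sin(fδ)/sin δ ≈ 1.308.
p = a·p₁ + b·p₂ ≈ (0.120, -0.367, 0.923); φ = arcsin(p_z) ≈ 67.30°, λ = atan2(p_y, p_x) ≈ -71.82°.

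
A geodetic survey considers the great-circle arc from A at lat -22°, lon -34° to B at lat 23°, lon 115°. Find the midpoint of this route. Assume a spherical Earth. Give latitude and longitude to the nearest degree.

Convert each endpoint to a unit vector on the sphere (x = cos φ cos λ, y = cos φ sin λ, z = sin φ).
The central angle between the endpoints is δ = arccos(p₁·p₂) ≈ 2.642 rad (151.4°).
Interpolate at f = 1/2 with slerp weights a = sin((1−f)δ)/sin δ ≈ 2.024, b = sin(fδ)/sin δ ≈ 2.024.
p = a·p₁ + b·p₂ ≈ (0.768, 0.639, 0.033); φ = arcsin(p_z) ≈ 1.87°, λ = atan2(p_y, p_x) ≈ 39.75°.

≈ lat 2°, lon 40°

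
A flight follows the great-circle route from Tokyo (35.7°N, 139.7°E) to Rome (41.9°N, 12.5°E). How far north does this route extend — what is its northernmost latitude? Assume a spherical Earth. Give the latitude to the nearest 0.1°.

The great circle lies in the plane with unit normal n̂ = (p₁ × p₂)/|p₁ × p₂|.
Here n̂_z ≈ -0.482; the vertex latitude is φ_max = arccos|n̂_z| ≈ 61.2°.

≈ 61.2°N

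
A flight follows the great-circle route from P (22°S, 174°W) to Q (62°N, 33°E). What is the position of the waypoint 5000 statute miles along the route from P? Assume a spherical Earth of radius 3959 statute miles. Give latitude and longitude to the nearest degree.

≈ (47°N, 161°E)

Write both endpoints as unit vectors p₁, p₂ with components (cos φ cos λ, cos φ sin λ, sin φ).
The central angle between the endpoints is δ = arccos(p₁·p₂) ≈ 2.373 rad (135.9°). The total great-circle distance is δ·R ≈ 2.373 × 3959 ≈ 9393 mi, so the target fraction is f = 5000/9393 ≈ 0.532.
Interpolate at f ≈ 0.532 with slerp weights a = sin((1−f)δ)/sin δ ≈ 1.288, b = sin(fδ)/sin δ ≈ 1.370.
p = a·p₁ + b·p₂ ≈ (-0.648, 0.226, 0.728); φ = arcsin(p_z) ≈ 46.68°, λ = atan2(p_y, p_x) ≈ 160.80°.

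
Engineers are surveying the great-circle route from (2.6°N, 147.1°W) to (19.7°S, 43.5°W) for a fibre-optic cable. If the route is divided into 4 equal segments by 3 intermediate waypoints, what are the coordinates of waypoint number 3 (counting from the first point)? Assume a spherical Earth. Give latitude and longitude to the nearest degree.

Write both endpoints as unit vectors p₁, p₂ with components (cos φ cos λ, cos φ sin λ, sin φ).
The central angle between the endpoints is δ = arccos(p₁·p₂) ≈ 1.809 rad (103.7°).
Interpolate at f = 3/4 with slerp weights a = sin((1−f)δ)/sin δ ≈ 0.450, b = sin(fδ)/sin δ ≈ 1.006.
p = a·p₁ + b·p₂ ≈ (0.310, -0.896, -0.319); φ = arcsin(p_z) ≈ -18.58°, λ = atan2(p_y, p_x) ≈ -70.94°.

≈ (19°S, 71°W)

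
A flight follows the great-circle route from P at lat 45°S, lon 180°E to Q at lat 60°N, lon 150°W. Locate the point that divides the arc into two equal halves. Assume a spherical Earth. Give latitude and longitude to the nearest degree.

The haversine formula gives a central angle δ ≈ 1.882 rad (107.8°) between the endpoints.
Interpolate at f = 1/2 with slerp weights a = sin((1−f)δ)/sin δ ≈ 0.849, b = sin(fδ)/sin δ ≈ 0.849.
p = a·p₁ + b·p₂ ≈ (-0.968, -0.212, 0.135); φ = arcsin(p_z) ≈ 7.75°, λ = atan2(p_y, p_x) ≈ -167.63°.

≈ lat 8°N, lon 168°W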